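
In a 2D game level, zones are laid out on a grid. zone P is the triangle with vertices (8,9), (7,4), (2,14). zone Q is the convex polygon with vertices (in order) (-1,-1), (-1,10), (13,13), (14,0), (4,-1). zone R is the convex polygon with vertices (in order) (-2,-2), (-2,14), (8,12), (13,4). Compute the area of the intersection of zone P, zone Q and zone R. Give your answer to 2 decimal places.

The intersection is the polygon with vertices (3.516,10.968), (5.205,11.329), (8,9), (7,4).
By the shoelace formula its area is 14.67.

14.67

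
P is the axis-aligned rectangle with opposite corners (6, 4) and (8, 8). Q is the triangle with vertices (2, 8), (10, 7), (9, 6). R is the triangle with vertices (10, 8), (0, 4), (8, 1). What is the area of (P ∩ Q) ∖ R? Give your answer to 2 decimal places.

1.00

|P ∩ Q| = 1.6071.
|(P ∩ Q) ∩ R| = 0.6095.
|(P ∩ Q) ∖ R| = 1.6071 − 0.6095 = 1.00.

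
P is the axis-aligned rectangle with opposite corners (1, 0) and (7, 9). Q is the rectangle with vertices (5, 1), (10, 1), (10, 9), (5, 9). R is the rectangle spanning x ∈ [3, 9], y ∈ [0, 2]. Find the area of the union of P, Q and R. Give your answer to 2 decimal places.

By inclusion–exclusion:
Individual areas: |P| = 54, |Q| = 40, |R| = 12.
|P∩Q|: x∈[5,7], y∈[1,9] → 2·8 = 16.
|P∩R|: x∈[3,7], y∈[0,2] → 4·2 = 8.
|Q∩R|: x∈[5,9], y∈[1,2] → 4·1 = 4.
|P∩Q∩R| = 2.
|P ∪ Q ∪ R| = 106 − 28 + 2 = 80.00.

80.00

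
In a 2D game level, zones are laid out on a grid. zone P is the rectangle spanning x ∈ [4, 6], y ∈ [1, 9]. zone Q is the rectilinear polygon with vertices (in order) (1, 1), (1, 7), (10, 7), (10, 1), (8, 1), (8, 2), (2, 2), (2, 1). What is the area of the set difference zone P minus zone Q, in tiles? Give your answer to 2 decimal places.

|zone P| = 16, |zone P∩zone Q| = 10.
|zone P ∖ zone Q| = |zone P| − |zone P∩zone Q| = 16 − 10 = 6.00.

6.00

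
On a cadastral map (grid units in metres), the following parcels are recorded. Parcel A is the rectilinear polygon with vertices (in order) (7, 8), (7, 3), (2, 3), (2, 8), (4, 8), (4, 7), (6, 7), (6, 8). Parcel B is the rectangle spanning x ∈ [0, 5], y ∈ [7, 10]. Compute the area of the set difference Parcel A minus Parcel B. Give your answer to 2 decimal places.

|Parcel A| = 23, |Parcel A∩Parcel B| = 2.
|Parcel A ∖ Parcel B| = |Parcel A| − |Parcel A∩Parcel B| = 23 − 2 = 21.00.

21.00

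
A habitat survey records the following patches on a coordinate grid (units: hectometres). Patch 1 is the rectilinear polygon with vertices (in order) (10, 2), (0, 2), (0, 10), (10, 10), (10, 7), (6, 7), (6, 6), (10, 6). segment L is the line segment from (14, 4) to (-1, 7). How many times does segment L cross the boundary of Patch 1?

2

The segment meets the boundary at (0,6.8), (10,4.8).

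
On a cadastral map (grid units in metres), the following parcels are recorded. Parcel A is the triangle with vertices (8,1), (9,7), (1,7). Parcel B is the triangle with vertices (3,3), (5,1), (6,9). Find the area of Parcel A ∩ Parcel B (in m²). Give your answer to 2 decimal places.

3.93

The intersection is the polygon with vertices (5.75,7), (5.29,3.323), (3.8,4.6), (5,7).
By the shoelace formula its area is 3.93.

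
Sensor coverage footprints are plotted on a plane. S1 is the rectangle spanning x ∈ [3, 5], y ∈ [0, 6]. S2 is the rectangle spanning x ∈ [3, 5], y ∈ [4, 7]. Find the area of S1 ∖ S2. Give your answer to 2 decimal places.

|S1∩S2|: x∈[3,5], y∈[4,6] → 2·2 = 4.
|S1| = 12.
|S1 ∖ S2| = |S1| − |S1∩S2| = 12 − 4 = 8.00.

8.00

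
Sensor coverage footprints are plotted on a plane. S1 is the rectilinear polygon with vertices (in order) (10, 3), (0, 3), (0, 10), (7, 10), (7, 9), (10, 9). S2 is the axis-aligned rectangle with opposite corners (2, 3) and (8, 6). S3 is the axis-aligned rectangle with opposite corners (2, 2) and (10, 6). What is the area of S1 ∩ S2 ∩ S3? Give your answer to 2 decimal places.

18.00

The intersection is the polygon with vertices (2,6), (8,6), (8,3), (2,3).
By the shoelace formula its area is 18.00.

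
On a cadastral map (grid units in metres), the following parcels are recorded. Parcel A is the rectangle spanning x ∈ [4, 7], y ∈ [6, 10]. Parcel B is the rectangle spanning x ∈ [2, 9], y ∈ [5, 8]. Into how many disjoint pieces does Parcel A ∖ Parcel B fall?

Parcel A ∖ Parcel B is a single connected region.

1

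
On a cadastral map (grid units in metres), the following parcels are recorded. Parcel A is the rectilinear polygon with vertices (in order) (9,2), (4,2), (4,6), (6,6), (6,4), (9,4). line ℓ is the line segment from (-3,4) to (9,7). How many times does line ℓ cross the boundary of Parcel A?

2

The segment meets the boundary at (5,6), (4,5.75).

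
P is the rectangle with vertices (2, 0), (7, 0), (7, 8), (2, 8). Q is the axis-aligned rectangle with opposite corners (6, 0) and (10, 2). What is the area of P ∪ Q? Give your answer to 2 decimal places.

46.00

By inclusion–exclusion:
Individual areas: |P| = 40, |Q| = 8.
|P∩Q|: x∈[6,7], y∈[0,2] → 1·2 = 2.
|P ∪ Q| = 48 − 2 = 46.00.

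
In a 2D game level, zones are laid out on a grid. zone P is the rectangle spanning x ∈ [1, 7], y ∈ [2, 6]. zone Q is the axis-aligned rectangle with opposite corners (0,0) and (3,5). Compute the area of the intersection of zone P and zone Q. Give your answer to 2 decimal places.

|zone P∩zone Q|: x∈[1,3], y∈[2,5] → 2·3 = 6.

6.00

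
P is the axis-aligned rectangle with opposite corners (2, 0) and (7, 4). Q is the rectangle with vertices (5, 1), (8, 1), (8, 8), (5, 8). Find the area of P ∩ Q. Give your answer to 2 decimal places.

6.00

|P∩Q|: x∈[5,7], y∈[1,4] → 2·3 = 6.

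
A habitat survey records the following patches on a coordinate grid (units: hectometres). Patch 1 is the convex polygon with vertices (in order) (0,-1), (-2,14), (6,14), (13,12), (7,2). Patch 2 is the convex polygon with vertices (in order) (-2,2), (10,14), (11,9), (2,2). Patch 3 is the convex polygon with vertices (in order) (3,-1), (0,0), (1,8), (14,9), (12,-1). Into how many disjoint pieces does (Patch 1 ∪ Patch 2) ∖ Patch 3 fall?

(Patch 1 ∪ Patch 2) ∖ Patch 3 is a single connected region.

1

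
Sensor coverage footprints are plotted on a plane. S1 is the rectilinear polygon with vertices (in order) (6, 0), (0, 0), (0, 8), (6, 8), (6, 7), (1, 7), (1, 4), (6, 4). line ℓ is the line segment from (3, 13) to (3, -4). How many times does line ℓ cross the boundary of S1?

4

The segment meets the boundary at (3,0), (3,4), (3,8), (3,7).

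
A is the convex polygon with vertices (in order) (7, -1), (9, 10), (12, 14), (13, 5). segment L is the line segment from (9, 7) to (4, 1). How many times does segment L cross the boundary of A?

The segment meets the boundary at (8.302,6.163).

1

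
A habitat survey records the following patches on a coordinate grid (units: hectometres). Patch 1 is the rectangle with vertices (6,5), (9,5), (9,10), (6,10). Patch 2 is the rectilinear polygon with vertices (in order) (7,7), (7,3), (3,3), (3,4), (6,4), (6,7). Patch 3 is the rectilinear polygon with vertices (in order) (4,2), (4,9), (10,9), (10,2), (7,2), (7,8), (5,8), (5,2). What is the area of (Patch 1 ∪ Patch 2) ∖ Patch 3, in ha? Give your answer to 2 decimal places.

|Patch 1 ∪ Patch 2| = 20.
|(Patch 1 ∪ Patch 2) ∩ Patch 3| = 10.
|(Patch 1 ∪ Patch 2) ∖ Patch 3| = 20 − 10 = 10.00.

10.00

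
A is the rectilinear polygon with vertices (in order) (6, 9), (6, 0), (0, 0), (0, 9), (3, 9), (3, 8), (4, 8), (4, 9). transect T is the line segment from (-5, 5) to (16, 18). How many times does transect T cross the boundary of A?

2

The segment meets the boundary at (1.462,9), (0,8.095).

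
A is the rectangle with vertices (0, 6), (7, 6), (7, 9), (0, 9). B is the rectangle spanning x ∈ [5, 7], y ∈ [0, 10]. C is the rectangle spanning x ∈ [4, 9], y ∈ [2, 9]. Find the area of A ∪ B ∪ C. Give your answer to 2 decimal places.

53.00

By inclusion–exclusion:
Individual areas: |A| = 21, |B| = 20, |C| = 35.
|A∩B|: x∈[5,7], y∈[6,9] → 2·3 = 6.
|A∩C|: x∈[4,7], y∈[6,9] → 3·3 = 9.
|B∩C|: x∈[5,7], y∈[2,9] → 2·7 = 14.
|A∩B∩C| = 6.
|A ∪ B ∪ C| = 76 − 29 + 6 = 53.00.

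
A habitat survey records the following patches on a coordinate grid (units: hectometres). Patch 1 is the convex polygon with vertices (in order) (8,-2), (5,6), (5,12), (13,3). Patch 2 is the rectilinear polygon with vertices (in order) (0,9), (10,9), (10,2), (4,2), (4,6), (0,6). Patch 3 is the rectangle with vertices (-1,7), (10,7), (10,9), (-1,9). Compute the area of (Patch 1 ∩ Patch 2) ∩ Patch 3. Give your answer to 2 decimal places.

7.11

The region (Patch 1 ∩ Patch 2) ∩ Patch 3 is the polygon with vertices (5,9), (7.667,9), (9.444,7), (5,7).
By the shoelace formula its area is 7.11.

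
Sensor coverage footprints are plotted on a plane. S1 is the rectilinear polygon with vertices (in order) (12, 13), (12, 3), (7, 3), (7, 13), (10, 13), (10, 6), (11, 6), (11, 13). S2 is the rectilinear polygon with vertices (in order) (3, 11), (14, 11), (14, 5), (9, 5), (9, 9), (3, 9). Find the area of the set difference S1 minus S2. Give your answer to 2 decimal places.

|S1| = 43, |S1∩S2| = 17.
|S1 ∖ S2| = |S1| − |S1∩S2| = 43 − 17 = 26.00.

26.00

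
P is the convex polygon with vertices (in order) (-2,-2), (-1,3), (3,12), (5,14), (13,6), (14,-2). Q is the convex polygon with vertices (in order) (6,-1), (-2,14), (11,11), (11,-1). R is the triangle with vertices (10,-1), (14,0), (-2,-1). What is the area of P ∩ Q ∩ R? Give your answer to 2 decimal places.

3.22

The intersection is the polygon with vertices (11,-0.75), (10,-1), (6,-1), (5.742,-0.516), (11,-0.188).
By the shoelace formula its area is 3.22.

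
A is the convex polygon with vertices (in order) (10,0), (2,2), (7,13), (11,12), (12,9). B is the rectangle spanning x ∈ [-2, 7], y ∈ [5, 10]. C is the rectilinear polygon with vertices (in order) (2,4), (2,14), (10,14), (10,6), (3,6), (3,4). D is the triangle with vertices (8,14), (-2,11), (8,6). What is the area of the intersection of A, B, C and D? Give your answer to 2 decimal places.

The intersection is the polygon with vertices (7,6.5), (4.593,7.704), (5.636,10), (7,10).
By the shoelace formula its area is 5.78.

5.78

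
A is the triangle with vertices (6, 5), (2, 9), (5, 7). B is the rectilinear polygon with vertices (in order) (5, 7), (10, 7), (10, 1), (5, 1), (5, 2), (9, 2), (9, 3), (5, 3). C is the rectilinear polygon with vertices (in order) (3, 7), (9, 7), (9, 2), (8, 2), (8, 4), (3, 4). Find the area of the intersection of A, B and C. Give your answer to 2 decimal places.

0.50

The intersection is the polygon with vertices (5,7), (6,5), (5,6).
By the shoelace formula its area is 0.50.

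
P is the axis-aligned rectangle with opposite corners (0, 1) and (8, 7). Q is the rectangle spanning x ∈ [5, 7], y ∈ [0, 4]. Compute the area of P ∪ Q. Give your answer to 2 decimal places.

50.00

By inclusion–exclusion:
Individual areas: |P| = 48, |Q| = 8.
|P∩Q|: x∈[5,7], y∈[1,4] → 2·3 = 6.
|P ∪ Q| = 56 − 6 = 50.00.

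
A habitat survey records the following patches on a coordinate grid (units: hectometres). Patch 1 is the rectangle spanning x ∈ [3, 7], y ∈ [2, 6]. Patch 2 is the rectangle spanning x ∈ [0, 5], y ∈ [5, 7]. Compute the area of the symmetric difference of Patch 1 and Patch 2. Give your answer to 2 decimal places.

22.00

|Patch 1∩Patch 2|: x∈[3,5], y∈[5,6] → 2·1 = 2.
|Patch 1 △ Patch 2| = |Patch 1| + |Patch 2| − 2·|Patch 1∩Patch 2| = 16 + 10 − 4 = 22.00.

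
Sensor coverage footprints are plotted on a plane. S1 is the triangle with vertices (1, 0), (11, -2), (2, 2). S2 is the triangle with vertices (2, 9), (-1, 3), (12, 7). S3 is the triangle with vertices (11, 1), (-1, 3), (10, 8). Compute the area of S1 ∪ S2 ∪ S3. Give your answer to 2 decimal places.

76.24

By inclusion–exclusion:
Individual areas: |S1| = 11, |S2| = 33, |S3| = 41.
|S1∩S2| = 0.
|S1∩S3| = 0.
|S2∩S3| = 8.7617.
|S1∩S2∩S3| = 0.
|S1 ∪ S2 ∪ S3| = 85 − 8.7617 + 0 = 76.24.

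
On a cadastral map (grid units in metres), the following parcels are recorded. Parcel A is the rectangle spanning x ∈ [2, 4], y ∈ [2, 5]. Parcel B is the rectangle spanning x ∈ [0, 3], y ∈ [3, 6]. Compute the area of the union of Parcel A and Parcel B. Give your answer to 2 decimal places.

13.00

By inclusion–exclusion:
Individual areas: |Parcel A| = 6, |Parcel B| = 9.
|Parcel A∩Parcel B|: x∈[2,3], y∈[3,5] → 1·2 = 2.
|Parcel A ∪ Parcel B| = 15 − 2 = 13.00.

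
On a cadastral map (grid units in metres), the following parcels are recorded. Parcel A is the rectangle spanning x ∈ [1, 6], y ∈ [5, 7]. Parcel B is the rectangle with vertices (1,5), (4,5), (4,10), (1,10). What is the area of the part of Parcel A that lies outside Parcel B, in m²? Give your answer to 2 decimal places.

|Parcel A∩Parcel B|: x∈[1,4], y∈[5,7] → 3·2 = 6.
|Parcel A| = 10.
|Parcel A ∖ Parcel B| = |Parcel A| − |Parcel A∩Parcel B| = 10 − 6 = 4.00.

4.00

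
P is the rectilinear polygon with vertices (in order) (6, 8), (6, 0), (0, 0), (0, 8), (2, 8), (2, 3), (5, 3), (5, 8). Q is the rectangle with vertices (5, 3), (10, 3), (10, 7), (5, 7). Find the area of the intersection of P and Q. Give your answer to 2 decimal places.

The intersection is the polygon with vertices (6,3), (5,3), (5,7), (6,7).
By the shoelace formula its area is 4.00.

4.00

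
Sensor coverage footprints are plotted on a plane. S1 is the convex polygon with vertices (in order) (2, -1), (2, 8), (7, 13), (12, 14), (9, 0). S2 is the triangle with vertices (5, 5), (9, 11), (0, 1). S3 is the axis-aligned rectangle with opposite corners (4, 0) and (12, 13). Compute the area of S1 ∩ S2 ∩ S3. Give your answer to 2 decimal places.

4.51

The intersection is the polygon with vertices (9,11), (5,5), (4,4.2), (4,5.444).
By the shoelace formula its area is 4.51.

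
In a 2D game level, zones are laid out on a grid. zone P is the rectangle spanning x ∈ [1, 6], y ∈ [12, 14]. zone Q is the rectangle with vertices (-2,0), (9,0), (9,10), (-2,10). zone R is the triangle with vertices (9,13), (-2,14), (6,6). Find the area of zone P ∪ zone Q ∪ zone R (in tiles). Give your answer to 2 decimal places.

141.07

By inclusion–exclusion:
Individual areas: |zone P| = 10, |zone Q| = 110, |zone R| = 40.
|zone P∩zone Q| = 0 (no overlap).
|zone P∩zone R| = 7.5.
|zone Q∩zone R| = 11.4286.
|zone P∩zone Q∩zone R| = 0.
|zone P ∪ zone Q ∪ zone R| = 160 − 18.9286 + 0 = 141.07.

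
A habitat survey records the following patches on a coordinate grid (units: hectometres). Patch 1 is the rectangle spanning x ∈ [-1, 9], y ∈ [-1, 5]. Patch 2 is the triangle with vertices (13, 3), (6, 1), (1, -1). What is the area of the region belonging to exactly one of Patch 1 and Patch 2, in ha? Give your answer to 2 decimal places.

|Patch 1| = 60, |Patch 2| = 2, |Patch 1∩Patch 2| = 1.619.
|Patch 1 △ Patch 2| = |Patch 1| + |Patch 2| − 2·|Patch 1∩Patch 2| = 60 + 2 − 3.2381 = 58.76.

58.76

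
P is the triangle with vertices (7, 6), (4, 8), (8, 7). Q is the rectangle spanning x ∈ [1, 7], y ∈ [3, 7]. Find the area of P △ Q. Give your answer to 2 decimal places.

25.00

|P| = 2.5, |Q| = 24, |P∩Q| = 0.75.
|P △ Q| = |P| + |Q| − 2·|P∩Q| = 2.5 + 24 − 1.5 = 25.00.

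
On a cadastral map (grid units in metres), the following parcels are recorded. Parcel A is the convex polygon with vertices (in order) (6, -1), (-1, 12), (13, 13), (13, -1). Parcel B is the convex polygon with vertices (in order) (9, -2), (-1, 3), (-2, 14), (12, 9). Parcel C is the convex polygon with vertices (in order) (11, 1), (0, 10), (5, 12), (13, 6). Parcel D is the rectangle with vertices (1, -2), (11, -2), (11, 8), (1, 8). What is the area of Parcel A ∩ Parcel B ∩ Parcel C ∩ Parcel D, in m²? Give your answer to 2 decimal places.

The intersection is the polygon with vertices (11,7.5), (11,5.333), (10.034,1.79), (2.444,8), (10.333,8).
By the shoelace formula its area is 27.68.

27.68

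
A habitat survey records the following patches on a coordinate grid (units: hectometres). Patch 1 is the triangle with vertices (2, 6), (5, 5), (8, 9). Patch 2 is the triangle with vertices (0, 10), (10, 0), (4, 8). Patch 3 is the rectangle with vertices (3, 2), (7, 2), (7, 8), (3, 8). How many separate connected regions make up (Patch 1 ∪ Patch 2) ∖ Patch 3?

(Patch 1 ∪ Patch 2) ∖ Patch 3 splits into 4 disjoint pieces (area 0.4167, area 2.5, area 0.6667, area 1.5).

4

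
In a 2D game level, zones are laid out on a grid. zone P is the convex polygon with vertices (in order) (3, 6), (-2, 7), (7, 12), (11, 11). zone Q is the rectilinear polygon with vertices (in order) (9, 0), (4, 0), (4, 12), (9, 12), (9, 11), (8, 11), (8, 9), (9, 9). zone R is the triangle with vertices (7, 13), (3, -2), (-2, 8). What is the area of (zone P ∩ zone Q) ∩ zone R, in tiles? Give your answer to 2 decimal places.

7.73

The region (zone P ∩ zone Q) ∩ zone R is the polygon with vertices (4,6.625), (4,10.333), (6.687,11.826), (5.56,7.6).
By the shoelace formula its area is 7.73.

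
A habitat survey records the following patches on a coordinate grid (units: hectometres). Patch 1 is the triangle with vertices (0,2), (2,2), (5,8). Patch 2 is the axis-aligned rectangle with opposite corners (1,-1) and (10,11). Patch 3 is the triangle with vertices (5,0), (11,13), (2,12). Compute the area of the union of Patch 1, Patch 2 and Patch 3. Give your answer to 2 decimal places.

By inclusion–exclusion:
Individual areas: |Patch 1| = 6, |Patch 2| = 108, |Patch 3| = 55.5.
|Patch 1∩Patch 2| = 5.4.
|Patch 1∩Patch 3| = 0.8205.
|Patch 2∩Patch 3| = 43.0417.
|Patch 1∩Patch 2∩Patch 3| = 0.8205.
|Patch 1 ∪ Patch 2 ∪ Patch 3| = 169.5 − 49.2622 + 0.8205 = 121.06.

121.06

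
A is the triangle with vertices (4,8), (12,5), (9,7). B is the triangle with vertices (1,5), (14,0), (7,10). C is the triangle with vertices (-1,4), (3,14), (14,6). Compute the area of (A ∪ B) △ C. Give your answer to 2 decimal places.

69.49

|A ∪ B| = 48.3517.
|(A ∪ B) ∩ C| = 24.9308.
|(A ∪ B) △ C| = 48.3517 + 71 − 49.8616 = 69.49.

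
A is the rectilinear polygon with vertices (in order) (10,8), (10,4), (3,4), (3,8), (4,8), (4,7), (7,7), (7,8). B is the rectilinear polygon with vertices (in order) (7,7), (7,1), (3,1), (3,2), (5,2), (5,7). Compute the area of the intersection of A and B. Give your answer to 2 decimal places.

6.00

The intersection is the polygon with vertices (5,4), (5,7), (7,7), (7,4).
By the shoelace formula its area is 6.00.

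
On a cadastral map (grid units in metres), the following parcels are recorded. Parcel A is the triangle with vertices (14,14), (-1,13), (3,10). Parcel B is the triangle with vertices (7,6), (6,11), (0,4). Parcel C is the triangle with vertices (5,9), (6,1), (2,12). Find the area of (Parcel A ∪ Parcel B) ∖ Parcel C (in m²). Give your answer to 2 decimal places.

|Parcel A ∪ Parcel B| = 43.
|(Parcel A ∪ Parcel B) ∩ Parcel C| = 5.9707.
|(Parcel A ∪ Parcel B) ∖ Parcel C| = 43 − 5.9707 = 37.03.

37.03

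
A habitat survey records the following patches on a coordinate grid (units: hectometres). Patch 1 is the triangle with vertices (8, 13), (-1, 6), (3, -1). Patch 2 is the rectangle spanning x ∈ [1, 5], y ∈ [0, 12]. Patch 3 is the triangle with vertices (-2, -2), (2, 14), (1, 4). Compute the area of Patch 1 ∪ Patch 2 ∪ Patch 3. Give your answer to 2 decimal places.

By inclusion–exclusion:
Individual areas: |Patch 1| = 45.5, |Patch 2| = 48, |Patch 3| = 12.
|Patch 1∩Patch 2| = 30.8802.
|Patch 1∩Patch 3| = 4.3495.
|Patch 2∩Patch 3| = 2.7.
|Patch 1∩Patch 2∩Patch 3| = 0.6854.
|Patch 1 ∪ Patch 2 ∪ Patch 3| = 105.5 − 37.9297 + 0.6854 = 68.26.

68.26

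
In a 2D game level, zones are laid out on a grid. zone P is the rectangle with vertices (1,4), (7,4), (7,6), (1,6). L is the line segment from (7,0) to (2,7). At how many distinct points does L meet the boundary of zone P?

The segment meets the boundary at (2.714,6), (4.143,4).

2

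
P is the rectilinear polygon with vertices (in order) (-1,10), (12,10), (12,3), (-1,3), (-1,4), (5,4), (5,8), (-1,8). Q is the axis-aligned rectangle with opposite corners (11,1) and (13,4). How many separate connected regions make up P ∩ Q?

P ∩ Q is a single connected region.

1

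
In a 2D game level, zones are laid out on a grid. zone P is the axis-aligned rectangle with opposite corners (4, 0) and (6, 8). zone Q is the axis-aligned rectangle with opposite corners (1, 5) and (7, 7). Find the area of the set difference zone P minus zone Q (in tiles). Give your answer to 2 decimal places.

12.00

|zone P∩zone Q|: x∈[4,6], y∈[5,7] → 2·2 = 4.
|zone P| = 16.
|zone P ∖ zone Q| = |zone P| − |zone P∩zone Q| = 16 − 4 = 12.00.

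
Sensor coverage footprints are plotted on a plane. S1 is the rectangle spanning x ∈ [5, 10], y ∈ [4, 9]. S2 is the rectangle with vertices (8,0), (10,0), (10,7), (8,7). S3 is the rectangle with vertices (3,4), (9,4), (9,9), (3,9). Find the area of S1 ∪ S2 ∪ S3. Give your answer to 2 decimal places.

By inclusion–exclusion:
Individual areas: |S1| = 25, |S2| = 14, |S3| = 30.
|S1∩S2|: x∈[8,10], y∈[4,7] → 2·3 = 6.
|S1∩S3|: x∈[5,9], y∈[4,9] → 4·5 = 20.
|S2∩S3|: x∈[8,9], y∈[4,7] → 1·3 = 3.
|S1∩S2∩S3| = 3.
|S1 ∪ S2 ∪ S3| = 69 − 29 + 3 = 43.00.

43.00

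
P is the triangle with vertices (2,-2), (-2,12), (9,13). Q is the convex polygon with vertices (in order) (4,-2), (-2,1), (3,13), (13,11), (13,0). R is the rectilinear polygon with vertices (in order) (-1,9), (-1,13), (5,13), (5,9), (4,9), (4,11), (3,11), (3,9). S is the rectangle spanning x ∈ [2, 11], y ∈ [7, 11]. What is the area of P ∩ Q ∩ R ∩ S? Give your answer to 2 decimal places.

3.97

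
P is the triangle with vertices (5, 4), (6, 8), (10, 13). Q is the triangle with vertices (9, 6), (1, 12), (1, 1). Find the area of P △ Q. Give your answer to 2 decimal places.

|P| = 5.5, |Q| = 44, |P∩Q| = 2.2613.
|P △ Q| = |P| + |Q| − 2·|P∩Q| = 5.5 + 44 − 4.5227 = 44.98.

44.98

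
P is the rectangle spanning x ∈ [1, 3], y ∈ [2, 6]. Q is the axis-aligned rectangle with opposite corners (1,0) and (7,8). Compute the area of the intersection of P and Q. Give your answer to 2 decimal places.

8.00

|P∩Q|: x∈[1,3], y∈[2,6] → 2·4 = 8.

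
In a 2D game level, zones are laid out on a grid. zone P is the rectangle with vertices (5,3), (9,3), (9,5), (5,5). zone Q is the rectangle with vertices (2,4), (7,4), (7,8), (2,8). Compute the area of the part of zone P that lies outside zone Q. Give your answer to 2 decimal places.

6.00

|zone P∩zone Q|: x∈[5,7], y∈[4,5] → 2·1 = 2.
|zone P| = 8.
|zone P ∖ zone Q| = |zone P| − |zone P∩zone Q| = 8 − 2 = 6.00.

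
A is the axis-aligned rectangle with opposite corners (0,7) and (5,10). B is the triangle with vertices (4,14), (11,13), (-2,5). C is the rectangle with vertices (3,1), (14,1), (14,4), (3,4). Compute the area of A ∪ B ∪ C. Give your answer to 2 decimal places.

73.16

By inclusion–exclusion:
Individual areas: |A| = 15, |B| = 34.5, |C| = 33.
|A∩B| = 9.3397.
|A∩C| = 0 (no overlap).
|B∩C| = 0.
|A∩B∩C| = 0.
|A ∪ B ∪ C| = 82.5 − 9.3397 + 0 = 73.16.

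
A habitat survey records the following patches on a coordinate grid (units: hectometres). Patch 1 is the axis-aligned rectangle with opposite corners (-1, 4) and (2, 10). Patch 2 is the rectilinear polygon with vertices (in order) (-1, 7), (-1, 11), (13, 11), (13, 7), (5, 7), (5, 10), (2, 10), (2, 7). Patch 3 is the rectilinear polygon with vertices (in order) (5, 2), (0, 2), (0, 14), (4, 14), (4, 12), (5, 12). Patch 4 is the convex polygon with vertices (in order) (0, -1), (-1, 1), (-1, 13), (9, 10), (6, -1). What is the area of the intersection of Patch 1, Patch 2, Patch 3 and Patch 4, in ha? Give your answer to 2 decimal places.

The intersection is the polygon with vertices (0,10), (2,10), (2,7), (0,7).
By the shoelace formula its area is 6.00.

6.00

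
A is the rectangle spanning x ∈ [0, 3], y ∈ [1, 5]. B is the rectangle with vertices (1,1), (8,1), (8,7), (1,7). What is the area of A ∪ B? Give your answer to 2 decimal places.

46.00

By inclusion–exclusion:
Individual areas: |A| = 12, |B| = 42.
|A∩B|: x∈[1,3], y∈[1,5] → 2·4 = 8.
|A ∪ B| = 54 − 8 = 46.00.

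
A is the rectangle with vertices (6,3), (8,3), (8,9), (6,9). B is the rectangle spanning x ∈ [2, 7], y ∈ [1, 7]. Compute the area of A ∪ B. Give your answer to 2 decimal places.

38.00

By inclusion–exclusion:
Individual areas: |A| = 12, |B| = 30.
|A∩B|: x∈[6,7], y∈[3,7] → 1·4 = 4.
|A ∪ B| = 42 − 4 = 38.00.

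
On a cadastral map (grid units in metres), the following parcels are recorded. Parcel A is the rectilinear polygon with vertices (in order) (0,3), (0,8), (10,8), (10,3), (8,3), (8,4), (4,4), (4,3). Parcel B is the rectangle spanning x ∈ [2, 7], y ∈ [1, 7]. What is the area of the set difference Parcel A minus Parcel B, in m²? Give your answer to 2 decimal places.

|Parcel A| = 46, |Parcel A∩Parcel B| = 17.
|Parcel A ∖ Parcel B| = |Parcel A| − |Parcel A∩Parcel B| = 46 − 17 = 29.00.

29.00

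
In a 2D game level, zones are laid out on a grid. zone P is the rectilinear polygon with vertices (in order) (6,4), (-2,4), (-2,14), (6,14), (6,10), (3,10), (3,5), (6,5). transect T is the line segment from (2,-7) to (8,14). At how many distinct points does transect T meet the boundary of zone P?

The segment meets the boundary at (5.429,5), (5.143,4).

2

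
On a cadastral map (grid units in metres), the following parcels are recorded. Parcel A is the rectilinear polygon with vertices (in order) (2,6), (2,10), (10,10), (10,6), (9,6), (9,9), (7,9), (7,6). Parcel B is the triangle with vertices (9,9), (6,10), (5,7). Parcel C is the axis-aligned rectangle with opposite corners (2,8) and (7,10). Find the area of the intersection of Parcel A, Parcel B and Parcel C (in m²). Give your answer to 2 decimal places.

2.50

The intersection is the polygon with vertices (7,8), (5.333,8), (6,10), (7,9.667), (7,9).
By the shoelace formula its area is 2.50.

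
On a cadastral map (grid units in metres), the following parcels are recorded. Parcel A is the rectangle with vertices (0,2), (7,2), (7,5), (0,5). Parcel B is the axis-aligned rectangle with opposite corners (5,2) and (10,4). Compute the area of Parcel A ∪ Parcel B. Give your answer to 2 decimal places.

27.00

By inclusion–exclusion:
Individual areas: |Parcel A| = 21, |Parcel B| = 10.
|Parcel A∩Parcel B|: x∈[5,7], y∈[2,4] → 2·2 = 4.
|Parcel A ∪ Parcel B| = 31 − 4 = 27.00.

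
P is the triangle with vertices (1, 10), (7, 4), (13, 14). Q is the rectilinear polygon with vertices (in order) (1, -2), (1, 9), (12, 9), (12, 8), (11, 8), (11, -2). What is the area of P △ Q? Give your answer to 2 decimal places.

|P| = 48, |Q| = 111, |P∩Q| = 20.
|P △ Q| = |P| + |Q| − 2·|P∩Q| = 48 + 111 − 40 = 119.00.

119.00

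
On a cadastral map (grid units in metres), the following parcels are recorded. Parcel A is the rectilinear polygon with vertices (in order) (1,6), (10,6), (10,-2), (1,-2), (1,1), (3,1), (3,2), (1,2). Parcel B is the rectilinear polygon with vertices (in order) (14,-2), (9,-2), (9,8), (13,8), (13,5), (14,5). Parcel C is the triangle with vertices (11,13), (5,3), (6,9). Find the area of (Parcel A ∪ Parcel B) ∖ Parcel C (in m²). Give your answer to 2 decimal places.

107.05

|Parcel A ∪ Parcel B| = 109.
|(Parcel A ∪ Parcel B) ∩ Parcel C| = 1.95.
|(Parcel A ∪ Parcel B) ∖ Parcel C| = 109 − 1.95 = 107.05.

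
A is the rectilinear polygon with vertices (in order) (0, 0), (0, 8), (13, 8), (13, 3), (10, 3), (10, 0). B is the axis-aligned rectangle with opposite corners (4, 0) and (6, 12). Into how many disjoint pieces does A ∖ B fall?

2

A ∖ B splits into 2 disjoint pieces (area 32, area 47).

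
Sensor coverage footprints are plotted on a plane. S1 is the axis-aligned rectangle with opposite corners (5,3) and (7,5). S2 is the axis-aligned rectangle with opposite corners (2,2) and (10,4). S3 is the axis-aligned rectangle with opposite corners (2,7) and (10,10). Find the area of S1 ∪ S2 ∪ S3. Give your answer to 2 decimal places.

By inclusion–exclusion:
Individual areas: |S1| = 4, |S2| = 16, |S3| = 24.
|S1∩S2|: x∈[5,7], y∈[3,4] → 2·1 = 2.
|S1∩S3| = 0 (no overlap).
|S2∩S3| = 0 (no overlap).
|S1∩S2∩S3| = 0.
|S1 ∪ S2 ∪ S3| = 44 − 2 + 0 = 42.00.

42.00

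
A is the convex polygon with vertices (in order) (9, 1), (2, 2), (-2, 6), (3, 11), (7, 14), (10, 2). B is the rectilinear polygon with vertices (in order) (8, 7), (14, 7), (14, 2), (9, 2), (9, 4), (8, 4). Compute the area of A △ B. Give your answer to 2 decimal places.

106.75

|A| = 88.5, |B| = 28, |A∩B| = 4.875.
|A △ B| = |A| + |B| − 2·|A∩B| = 88.5 + 28 − 9.75 = 106.75.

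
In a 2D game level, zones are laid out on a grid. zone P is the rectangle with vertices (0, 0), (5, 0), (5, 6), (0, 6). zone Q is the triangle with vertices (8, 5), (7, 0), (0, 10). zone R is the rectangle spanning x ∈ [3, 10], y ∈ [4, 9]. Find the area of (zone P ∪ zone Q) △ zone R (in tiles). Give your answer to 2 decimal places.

|zone P ∪ zone Q| = 49.0429.
|(zone P ∪ zone Q) ∩ zone R| = 12.7125.
|(zone P ∪ zone Q) △ zone R| = 49.0429 + 35 − 25.425 = 58.62.

58.62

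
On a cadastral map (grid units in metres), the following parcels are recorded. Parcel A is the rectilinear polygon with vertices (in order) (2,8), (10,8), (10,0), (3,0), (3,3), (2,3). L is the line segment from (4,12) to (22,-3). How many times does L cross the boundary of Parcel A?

The segment meets the boundary at (10,7), (8.8,8).

2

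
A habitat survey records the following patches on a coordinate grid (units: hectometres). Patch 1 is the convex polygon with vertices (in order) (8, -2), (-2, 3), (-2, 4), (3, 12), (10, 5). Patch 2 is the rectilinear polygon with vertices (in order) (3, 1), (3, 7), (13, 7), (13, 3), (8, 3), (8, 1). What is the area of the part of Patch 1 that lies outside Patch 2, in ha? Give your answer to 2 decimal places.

56.07

|Patch 1| = 91.5, |Patch 1∩Patch 2| = 35.4286.
|Patch 1 ∖ Patch 2| = |Patch 1| − |Patch 1∩Patch 2| = 91.5 − 35.4286 = 56.07.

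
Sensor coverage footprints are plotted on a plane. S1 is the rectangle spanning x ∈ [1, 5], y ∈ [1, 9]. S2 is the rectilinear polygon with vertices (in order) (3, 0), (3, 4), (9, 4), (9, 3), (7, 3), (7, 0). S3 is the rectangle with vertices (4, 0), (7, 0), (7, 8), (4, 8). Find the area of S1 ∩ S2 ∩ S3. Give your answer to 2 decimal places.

3.00

The intersection is the polygon with vertices (4,1), (4,4), (5,4), (5,1).
By the shoelace formula its area is 3.00.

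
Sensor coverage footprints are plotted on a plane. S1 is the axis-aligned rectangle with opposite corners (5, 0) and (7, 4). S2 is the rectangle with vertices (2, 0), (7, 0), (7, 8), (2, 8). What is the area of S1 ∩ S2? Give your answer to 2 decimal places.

8.00

|S1∩S2|: x∈[5,7], y∈[0,4] → 2·4 = 8.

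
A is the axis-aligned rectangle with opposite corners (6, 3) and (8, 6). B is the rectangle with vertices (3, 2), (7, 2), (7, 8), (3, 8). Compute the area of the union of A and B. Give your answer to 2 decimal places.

By inclusion–exclusion:
Individual areas: |A| = 6, |B| = 24.
|A∩B|: x∈[6,7], y∈[3,6] → 1·3 = 3.
|A ∪ B| = 30 − 3 = 27.00.

27.00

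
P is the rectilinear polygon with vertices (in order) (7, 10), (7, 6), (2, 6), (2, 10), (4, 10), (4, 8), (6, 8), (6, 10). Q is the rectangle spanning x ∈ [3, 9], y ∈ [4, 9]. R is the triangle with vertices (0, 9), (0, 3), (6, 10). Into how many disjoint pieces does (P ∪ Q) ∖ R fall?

(P ∪ Q) ∖ R splits into 2 disjoint pieces (area 28.4286, area 1).

2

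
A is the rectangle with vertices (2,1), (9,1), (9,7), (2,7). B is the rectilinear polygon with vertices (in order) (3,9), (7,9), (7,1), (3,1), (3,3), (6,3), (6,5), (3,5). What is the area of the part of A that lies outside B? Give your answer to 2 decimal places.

24.00

|A| = 42, |A∩B| = 18.
|A ∖ B| = |A| − |A∩B| = 42 − 18 = 24.00.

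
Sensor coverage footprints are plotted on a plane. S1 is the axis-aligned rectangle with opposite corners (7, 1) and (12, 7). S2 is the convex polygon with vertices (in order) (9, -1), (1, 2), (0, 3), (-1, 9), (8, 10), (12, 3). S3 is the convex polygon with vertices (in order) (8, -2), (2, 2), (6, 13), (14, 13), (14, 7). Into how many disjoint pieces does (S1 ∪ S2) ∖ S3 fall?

2

(S1 ∪ S2) ∖ S3 splits into 2 disjoint pieces (area 3.8167, area 27.618).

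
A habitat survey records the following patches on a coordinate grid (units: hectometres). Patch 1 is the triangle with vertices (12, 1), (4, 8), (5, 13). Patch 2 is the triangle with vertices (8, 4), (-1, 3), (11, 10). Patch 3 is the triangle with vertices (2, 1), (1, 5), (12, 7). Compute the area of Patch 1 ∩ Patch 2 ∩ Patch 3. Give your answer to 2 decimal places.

The intersection is the polygon with vertices (9.039,6.077), (8.429,4.857), (7.932,4.559), (6.323,5.968), (8.836,6.425).
By the shoelace formula its area is 2.70.

2.70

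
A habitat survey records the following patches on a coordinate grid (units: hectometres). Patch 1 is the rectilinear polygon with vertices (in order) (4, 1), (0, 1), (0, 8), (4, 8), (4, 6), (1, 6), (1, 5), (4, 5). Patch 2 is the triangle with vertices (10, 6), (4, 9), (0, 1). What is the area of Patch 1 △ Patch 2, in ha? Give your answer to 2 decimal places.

|Patch 1| = 25, |Patch 2| = 30, |Patch 1∩Patch 2| = 10.
|Patch 1 △ Patch 2| = |Patch 1| + |Patch 2| − 2·|Patch 1∩Patch 2| = 25 + 30 − 20 = 35.00.

35.00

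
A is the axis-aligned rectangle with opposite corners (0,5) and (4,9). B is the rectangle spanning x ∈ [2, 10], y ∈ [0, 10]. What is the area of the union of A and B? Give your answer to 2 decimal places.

By inclusion–exclusion:
Individual areas: |A| = 16, |B| = 80.
|A∩B|: x∈[2,4], y∈[5,9] → 2·4 = 8.
|A ∪ B| = 96 − 8 = 88.00.

88.00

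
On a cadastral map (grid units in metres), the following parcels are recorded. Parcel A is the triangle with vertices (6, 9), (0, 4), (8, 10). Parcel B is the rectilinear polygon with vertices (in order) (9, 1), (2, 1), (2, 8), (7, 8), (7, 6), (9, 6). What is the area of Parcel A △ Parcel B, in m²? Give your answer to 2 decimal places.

45.20

|Parcel A| = 2, |Parcel B| = 45, |Parcel A∩Parcel B| = 0.9.
|Parcel A △ Parcel B| = |Parcel A| + |Parcel B| − 2·|Parcel A∩Parcel B| = 2 + 45 − 1.8 = 45.20.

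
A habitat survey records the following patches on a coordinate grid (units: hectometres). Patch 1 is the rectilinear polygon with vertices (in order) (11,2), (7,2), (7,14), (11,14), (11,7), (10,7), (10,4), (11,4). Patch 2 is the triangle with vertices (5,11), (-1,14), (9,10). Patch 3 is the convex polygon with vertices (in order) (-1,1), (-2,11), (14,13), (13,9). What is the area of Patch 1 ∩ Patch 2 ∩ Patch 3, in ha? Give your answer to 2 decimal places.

0.30

The intersection is the polygon with vertices (9,10), (7,10.5), (7,10.8).
By the shoelace formula its area is 0.30.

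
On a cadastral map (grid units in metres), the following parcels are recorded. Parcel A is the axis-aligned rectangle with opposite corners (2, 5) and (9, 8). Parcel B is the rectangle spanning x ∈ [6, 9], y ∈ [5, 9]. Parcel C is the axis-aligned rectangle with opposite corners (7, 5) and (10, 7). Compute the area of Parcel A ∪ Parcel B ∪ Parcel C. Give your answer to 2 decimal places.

By inclusion–exclusion:
Individual areas: |Parcel A| = 21, |Parcel B| = 12, |Parcel C| = 6.
|Parcel A∩Parcel B|: x∈[6,9], y∈[5,8] → 3·3 = 9.
|Parcel A∩Parcel C|: x∈[7,9], y∈[5,7] → 2·2 = 4.
|Parcel B∩Parcel C|: x∈[7,9], y∈[5,7] → 2·2 = 4.
|Parcel A∩Parcel B∩Parcel C| = 4.
|Parcel A ∪ Parcel B ∪ Parcel C| = 39 − 17 + 4 = 26.00.

26.00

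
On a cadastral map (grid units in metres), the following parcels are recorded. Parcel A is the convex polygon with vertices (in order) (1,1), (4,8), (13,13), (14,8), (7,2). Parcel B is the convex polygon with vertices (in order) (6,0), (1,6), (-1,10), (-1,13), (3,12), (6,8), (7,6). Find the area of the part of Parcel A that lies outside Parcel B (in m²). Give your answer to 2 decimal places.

|Parcel A| = 74.5, |Parcel A∩Parcel B| = 21.3043.
|Parcel A ∖ Parcel B| = |Parcel A| − |Parcel A∩Parcel B| = 74.5 − 21.3043 = 53.20.

53.20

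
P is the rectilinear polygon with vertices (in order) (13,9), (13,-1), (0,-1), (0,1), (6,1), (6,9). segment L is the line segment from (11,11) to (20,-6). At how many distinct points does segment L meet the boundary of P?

2

The segment meets the boundary at (13,7.222), (12.059,9).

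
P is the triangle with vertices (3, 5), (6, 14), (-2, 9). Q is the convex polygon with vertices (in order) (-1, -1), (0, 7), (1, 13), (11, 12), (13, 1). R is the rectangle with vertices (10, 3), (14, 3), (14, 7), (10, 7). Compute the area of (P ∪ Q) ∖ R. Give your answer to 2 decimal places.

146.92

|P ∪ Q| = 156.0096.
|(P ∪ Q) ∩ R| = 9.0909.
|(P ∪ Q) ∖ R| = 156.0096 − 9.0909 = 146.92.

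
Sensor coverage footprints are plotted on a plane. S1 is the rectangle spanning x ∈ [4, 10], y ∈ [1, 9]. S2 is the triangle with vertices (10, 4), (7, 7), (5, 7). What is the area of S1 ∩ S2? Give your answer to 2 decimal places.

The intersection is the polygon with vertices (5,7), (7,7), (10,4).
By the shoelace formula its area is 3.00.

3.00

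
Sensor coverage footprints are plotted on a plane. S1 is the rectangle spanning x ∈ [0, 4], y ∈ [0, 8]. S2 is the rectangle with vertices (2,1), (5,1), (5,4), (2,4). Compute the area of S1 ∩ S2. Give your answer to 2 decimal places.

|S1∩S2|: x∈[2,4], y∈[1,4] → 2·3 = 6.

6.00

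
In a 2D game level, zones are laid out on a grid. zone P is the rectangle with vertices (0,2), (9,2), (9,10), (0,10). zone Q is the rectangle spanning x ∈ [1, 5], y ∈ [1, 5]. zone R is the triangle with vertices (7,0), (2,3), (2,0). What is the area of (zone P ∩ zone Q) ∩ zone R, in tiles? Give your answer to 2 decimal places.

0.83

The region (zone P ∩ zone Q) ∩ zone R is the polygon with vertices (2,2), (2,3), (3.667,2).
By the shoelace formula its area is 0.83.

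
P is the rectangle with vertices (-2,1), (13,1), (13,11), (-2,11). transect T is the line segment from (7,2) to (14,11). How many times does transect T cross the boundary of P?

1

The segment meets the boundary at (13,9.714).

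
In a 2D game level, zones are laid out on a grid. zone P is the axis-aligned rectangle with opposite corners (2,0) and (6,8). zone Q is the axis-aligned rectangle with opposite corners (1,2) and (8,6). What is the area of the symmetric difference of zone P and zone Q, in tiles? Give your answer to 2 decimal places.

|zone P∩zone Q|: x∈[2,6], y∈[2,6] → 4·4 = 16.
|zone P △ zone Q| = |zone P| + |zone Q| − 2·|zone P∩zone Q| = 32 + 28 − 32 = 28.00.

28.00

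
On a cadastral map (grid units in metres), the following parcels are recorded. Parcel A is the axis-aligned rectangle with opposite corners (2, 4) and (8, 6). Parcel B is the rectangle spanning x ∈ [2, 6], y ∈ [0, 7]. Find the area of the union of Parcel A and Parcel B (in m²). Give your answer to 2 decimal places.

32.00

By inclusion–exclusion:
Individual areas: |Parcel A| = 12, |Parcel B| = 28.
|Parcel A∩Parcel B|: x∈[2,6], y∈[4,6] → 4·2 = 8.
|Parcel A ∪ Parcel B| = 40 − 8 = 32.00.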